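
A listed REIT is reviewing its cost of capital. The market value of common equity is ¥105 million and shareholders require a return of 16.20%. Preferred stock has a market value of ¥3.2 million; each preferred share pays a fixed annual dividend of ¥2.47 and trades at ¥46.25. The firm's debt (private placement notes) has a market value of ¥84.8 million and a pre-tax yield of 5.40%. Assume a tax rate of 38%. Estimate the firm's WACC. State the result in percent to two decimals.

10.37%

Cost of preferred: Rp = 2.47 / 46.25 = 5.3405%.
Total capital V = 105 + 3.2 + 84.8 = 193.
Equity: weight = 105/193 = 0.5440; cost = 16.2%.
Preferred: weight = 3.2/193 = 0.0166; cost = 5.3405%.
Private placement notes: weight = 84.8/193 = 0.4394; after-tax cost = 5.4% × (1 − 38%) = 3.3480%.
WACC = 0.5440 × 16.2000% + 0.0166 × 5.3405% + 0.4394 × 3.3480% = 10.3731%.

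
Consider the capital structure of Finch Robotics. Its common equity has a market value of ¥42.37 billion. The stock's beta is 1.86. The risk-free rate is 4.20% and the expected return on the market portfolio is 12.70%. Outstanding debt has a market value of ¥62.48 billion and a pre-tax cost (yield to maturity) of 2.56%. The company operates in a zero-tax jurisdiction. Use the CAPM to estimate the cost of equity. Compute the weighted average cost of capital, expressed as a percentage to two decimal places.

9.61%

Market risk premium = 12.7% − 4.2% = 8.5%.
Cost of equity via CAPM: Re = 4.2% + 1.86 × 8.5% = 20.0100%.
Total capital V = 42.37 + 62.48 = 104.85.
Equity: weight = 42.37/104.85 = 0.4041; cost = 20.01%.
Debt: weight = 62.48/104.85 = 0.5959; after-tax cost = 2.56% × (1 − 0%) = 2.5600%.
WACC = 0.4041 × 20.0100% + 0.5959 × 2.5600% = 9.6116%.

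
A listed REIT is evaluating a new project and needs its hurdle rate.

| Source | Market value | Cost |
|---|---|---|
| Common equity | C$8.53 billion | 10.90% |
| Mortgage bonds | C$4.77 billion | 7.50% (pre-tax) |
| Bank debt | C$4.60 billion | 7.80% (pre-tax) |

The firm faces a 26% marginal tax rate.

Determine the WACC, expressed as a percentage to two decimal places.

Total capital V = 8.53 + 4.77 + 4.6 = 17.9.
Equity: weight = 8.53/17.9 = 0.4765; cost = 10.9%.
Mortgage bonds: weight = 4.77/17.9 = 0.2665; after-tax cost = 7.5% × (1 − 26%) = 5.5500%.
Bank debt: weight = 4.6/17.9 = 0.2570; after-tax cost = 7.8% × (1 − 26%) = 5.7720%.
WACC = 0.4765 × 10.9000% + 0.2665 × 5.5500% + 0.2570 × 5.7720% = 8.1565%.

8.16%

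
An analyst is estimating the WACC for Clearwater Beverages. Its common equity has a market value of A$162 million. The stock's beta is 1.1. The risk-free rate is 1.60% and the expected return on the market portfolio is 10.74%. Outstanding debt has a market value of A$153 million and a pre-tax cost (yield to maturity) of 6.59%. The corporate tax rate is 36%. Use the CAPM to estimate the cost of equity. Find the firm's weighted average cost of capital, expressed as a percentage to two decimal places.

Market risk premium = 10.74% − 1.6% = 9.14%.
Cost of equity via CAPM: Re = 1.6% + 1.1 × 9.14% = 11.6540%.
Total capital V = 162 + 153 = 315.
Equity: weight = 162/315 = 0.5143; cost = 11.654%.
Debt: weight = 153/315 = 0.4857; after-tax cost = 6.59% × (1 − 36%) = 4.2176%.
WACC = 0.5143 × 11.6540% + 0.4857 × 4.2176% = 8.0420%.

8.04%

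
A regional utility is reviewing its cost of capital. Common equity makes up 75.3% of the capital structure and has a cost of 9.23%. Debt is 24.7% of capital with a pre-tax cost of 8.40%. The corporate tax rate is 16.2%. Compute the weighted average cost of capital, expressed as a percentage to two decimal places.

After-tax cost of debt = 8.4% × (1 − 16.2%) = 7.0392%.
WACC = 0.753 × 9.2300% + 0.247 × 7.0392% = 8.6889%.

8.69%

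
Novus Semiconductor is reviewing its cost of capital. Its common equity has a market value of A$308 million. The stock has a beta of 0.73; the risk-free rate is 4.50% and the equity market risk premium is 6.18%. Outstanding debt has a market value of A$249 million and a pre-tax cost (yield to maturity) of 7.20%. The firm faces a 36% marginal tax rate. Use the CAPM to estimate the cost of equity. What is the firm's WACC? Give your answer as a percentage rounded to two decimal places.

Cost of equity via CAPM: Re = 4.5% + 0.73 × 6.18% = 9.0114%.
Total capital V = 308 + 249 = 557.
Equity: weight = 308/557 = 0.5530; cost = 9.0114%.
Debt: weight = 249/557 = 0.4470; after-tax cost = 7.2% × (1 − 36%) = 4.6080%.
WACC = 0.5530 × 9.0114% + 0.4470 × 4.6080% = 7.0429%.

7.04%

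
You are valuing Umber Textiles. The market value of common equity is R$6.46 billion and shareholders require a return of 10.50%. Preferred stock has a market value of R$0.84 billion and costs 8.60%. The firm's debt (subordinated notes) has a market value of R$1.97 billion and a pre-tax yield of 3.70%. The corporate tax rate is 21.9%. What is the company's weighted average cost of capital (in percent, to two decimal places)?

Total capital V = 6.46 + 0.84 + 1.97 = 9.27.
Equity: weight = 6.46/9.27 = 0.6969; cost = 10.5%.
Preferred: weight = 0.84/9.27 = 0.0906; cost = 8.6%.
Subordinated notes: weight = 1.97/9.27 = 0.2125; after-tax cost = 3.7% × (1 − 21.9%) = 2.8897%.
WACC = 0.6969 × 10.5000% + 0.0906 × 8.6000% + 0.2125 × 2.8897% = 8.7105%.

8.71%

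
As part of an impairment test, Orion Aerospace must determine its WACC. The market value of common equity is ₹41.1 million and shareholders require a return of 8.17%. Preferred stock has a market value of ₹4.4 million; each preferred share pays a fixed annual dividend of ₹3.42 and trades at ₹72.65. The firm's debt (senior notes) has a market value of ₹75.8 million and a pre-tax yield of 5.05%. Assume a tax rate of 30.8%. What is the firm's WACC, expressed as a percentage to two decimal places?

5.12%

Cost of preferred: Rp = 3.42 / 72.65 = 4.7075%.
Total capital V = 41.1 + 4.4 + 75.8 = 121.3.
Equity: weight = 41.1/121.3 = 0.3388; cost = 8.17%.
Preferred: weight = 4.4/121.3 = 0.0363; cost = 4.7075%.
Senior notes: weight = 75.8/121.3 = 0.6249; after-tax cost = 5.05% × (1 − 30.8%) = 3.4946%.
WACC = 0.3388 × 8.1700% + 0.0363 × 4.7075% + 0.6249 × 3.4946% = 5.1228%.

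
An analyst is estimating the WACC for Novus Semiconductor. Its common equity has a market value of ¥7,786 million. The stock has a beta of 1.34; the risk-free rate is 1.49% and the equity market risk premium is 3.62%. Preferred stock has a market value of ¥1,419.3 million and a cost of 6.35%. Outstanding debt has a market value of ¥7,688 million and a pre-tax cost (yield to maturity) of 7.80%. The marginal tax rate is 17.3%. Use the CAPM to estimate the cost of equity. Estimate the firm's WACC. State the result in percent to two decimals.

6.39%

Cost of equity via CAPM: Re = 1.49% + 1.34 × 3.62% = 6.3408%.
Total capital V = 7786 + 1419.3 + 7688 = 16893.3.
Equity: weight = 7786/16893.3 = 0.4609; cost = 6.3408%.
Preferred: weight = 1419.3/16893.3 = 0.0840; cost = 6.35%.
Debt: weight = 7688/16893.3 = 0.4551; after-tax cost = 7.8% × (1 − 17.3%) = 6.4506%.
WACC = 0.4609 × 6.3408% + 0.0840 × 6.3500% + 0.4551 × 6.4506% = 6.3915%.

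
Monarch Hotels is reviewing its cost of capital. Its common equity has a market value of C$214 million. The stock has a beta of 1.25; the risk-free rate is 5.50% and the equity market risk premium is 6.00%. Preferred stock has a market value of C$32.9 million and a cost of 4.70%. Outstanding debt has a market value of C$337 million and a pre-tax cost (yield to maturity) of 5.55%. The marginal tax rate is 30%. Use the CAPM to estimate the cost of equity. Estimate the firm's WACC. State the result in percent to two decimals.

Cost of equity via CAPM: Re = 5.5% + 1.25 × 6.0% = 13.0000%.
Total capital V = 214 + 32.9 + 337 = 583.9.
Equity: weight = 214/583.9 = 0.3665; cost = 13%.
Preferred: weight = 32.9/583.9 = 0.0563; cost = 4.7%.
Debt: weight = 337/583.9 = 0.5772; after-tax cost = 5.55% × (1 − 30%) = 3.8850%.
WACC = 0.3665 × 13.0000% + 0.0563 × 4.7000% + 0.5772 × 3.8850% = 7.2716%.

7.27%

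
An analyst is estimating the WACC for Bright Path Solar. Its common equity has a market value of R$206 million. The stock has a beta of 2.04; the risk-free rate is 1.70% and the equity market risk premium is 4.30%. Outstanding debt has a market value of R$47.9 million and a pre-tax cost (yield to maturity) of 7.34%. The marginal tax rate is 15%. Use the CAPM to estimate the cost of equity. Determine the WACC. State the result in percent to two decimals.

9.67%

Cost of equity via CAPM: Re = 1.7% + 2.04 × 4.3% = 10.4720%.
Total capital V = 206 + 47.9 = 253.9.
Equity: weight = 206/253.9 = 0.8113; cost = 10.472%.
Debt: weight = 47.9/253.9 = 0.1887; after-tax cost = 7.34% × (1 − 15%) = 6.2390%.
WACC = 0.8113 × 10.4720% + 0.1887 × 6.2390% = 9.6734%.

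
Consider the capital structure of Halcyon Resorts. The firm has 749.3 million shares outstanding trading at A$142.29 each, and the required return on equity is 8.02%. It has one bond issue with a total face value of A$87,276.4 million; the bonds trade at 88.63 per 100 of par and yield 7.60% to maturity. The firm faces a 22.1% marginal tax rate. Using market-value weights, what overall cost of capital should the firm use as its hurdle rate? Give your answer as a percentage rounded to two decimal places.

7.14%

Market value of equity E = 142.29 × 749.3m = 106617.897m. Market value of debt D = 87276.4m × 88.63/100 = 77353.07332m.
Total capital V = 106617.897 + 77353.07332 = 183970.97032.
Equity: weight = 106617.897/183970.97032 = 0.5795; cost = 8.02%.
Bonds outstanding: weight = 77353.07332/183970.97032 = 0.4205; after-tax cost = 7.6% × (1 − 22.1%) = 5.9204%.
WACC = 0.5795 × 8.0200% + 0.4205 × 5.9204% = 7.1372%.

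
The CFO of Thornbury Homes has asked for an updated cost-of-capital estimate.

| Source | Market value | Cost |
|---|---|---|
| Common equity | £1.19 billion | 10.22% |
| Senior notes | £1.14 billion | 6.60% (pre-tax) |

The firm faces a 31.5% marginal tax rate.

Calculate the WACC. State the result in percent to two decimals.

Total capital V = 1.19 + 1.14 = 2.33.
Equity: weight = 1.19/2.33 = 0.5107; cost = 10.22%.
Senior notes: weight = 1.14/2.33 = 0.4893; after-tax cost = 6.6% × (1 − 31.5%) = 4.5210%.
WACC = 0.5107 × 10.2200% + 0.4893 × 4.5210% = 7.4316%.

7.43%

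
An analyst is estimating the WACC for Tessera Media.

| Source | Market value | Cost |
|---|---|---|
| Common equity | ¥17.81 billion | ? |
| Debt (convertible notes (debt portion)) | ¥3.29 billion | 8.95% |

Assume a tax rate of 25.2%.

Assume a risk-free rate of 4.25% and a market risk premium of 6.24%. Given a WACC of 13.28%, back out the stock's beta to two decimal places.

Total capital V = 17.81 + 3.29 = 21.1.
Equity weight = 17.81/21.1 = 0.8441.
Convertible notes (debt portion) weight = 3.29/21.1 = 0.1559.
Debt contribution = 0.1559 × 8.95% × (1 − 25.2%) = 1.0438%.
Required equity contribution = 13.28% − 1.0438% = 12.2362%  ⇒  Re = 14.4965%.
CAPM: 14.4965% = 4.25% + β × 6.24%  ⇒  β = 1.6421.

1.64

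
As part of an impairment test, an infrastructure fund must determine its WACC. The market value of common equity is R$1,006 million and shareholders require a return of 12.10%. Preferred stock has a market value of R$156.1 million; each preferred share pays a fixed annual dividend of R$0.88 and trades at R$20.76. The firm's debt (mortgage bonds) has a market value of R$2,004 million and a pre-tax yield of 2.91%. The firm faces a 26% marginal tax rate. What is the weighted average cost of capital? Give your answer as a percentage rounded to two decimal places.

Cost of preferred: Rp = 0.88 / 20.76 = 4.2389%.
Total capital V = 1006 + 156.1 + 2004 = 3166.1.
Equity: weight = 1006/3166.1 = 0.3177; cost = 12.1%.
Preferred: weight = 156.1/3166.1 = 0.0493; cost = 4.2389%.
Mortgage bonds: weight = 2004/3166.1 = 0.6330; after-tax cost = 2.91% × (1 − 26%) = 2.1534%.
WACC = 0.3177 × 12.1000% + 0.0493 × 4.2389% + 0.6330 × 2.1534% = 5.4167%.

5.42%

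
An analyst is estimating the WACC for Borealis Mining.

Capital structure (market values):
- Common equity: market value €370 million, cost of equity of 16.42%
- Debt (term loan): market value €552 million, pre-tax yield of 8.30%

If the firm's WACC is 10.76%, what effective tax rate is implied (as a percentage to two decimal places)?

Total capital V = 370 + 552 = 922.
Equity weight = 370/922 = 0.4013.
Term loan weight = 552/922 = 0.5987.
Equity contribution = 0.4013 × 16.42% = 6.5894%.
Debt contribution must be 10.76% − 6.5894% = 4.1706%.
0.5987 × 8.3% × (1 − T) = 4.1706%  ⇒  (1 − T) = 0.8393.
T = 16.0704%.

16.07%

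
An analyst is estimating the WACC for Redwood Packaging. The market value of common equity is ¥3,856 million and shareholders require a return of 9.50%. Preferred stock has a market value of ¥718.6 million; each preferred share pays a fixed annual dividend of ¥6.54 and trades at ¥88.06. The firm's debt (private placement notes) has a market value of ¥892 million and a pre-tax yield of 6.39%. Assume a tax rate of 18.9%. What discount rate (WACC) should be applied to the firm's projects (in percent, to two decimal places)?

Cost of preferred: Rp = 6.54 / 88.06 = 7.4268%.
Total capital V = 3856 + 718.6 + 892 = 5466.6.
Equity: weight = 3856/5466.6 = 0.7054; cost = 9.5%.
Preferred: weight = 718.6/5466.6 = 0.1315; cost = 7.4268%.
Private placement notes: weight = 892/5466.6 = 0.1632; after-tax cost = 6.39% × (1 − 18.9%) = 5.1823%.
WACC = 0.7054 × 9.5000% + 0.1315 × 7.4268% + 0.1632 × 5.1823% = 8.5229%.

8.52%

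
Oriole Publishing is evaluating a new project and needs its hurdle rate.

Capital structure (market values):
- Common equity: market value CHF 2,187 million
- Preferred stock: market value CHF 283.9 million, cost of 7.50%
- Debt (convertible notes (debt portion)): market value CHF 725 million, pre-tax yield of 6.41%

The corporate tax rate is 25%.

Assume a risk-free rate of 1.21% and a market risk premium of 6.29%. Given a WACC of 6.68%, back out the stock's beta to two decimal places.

0.95

Total capital V = 2187 + 283.9 + 725 = 3195.9.
Equity weight = 2187/3195.9 = 0.6843.
Preferred weight = 283.9/3195.9 = 0.0888.
Convertible notes (debt portion) weight = 725/3195.9 = 0.2269.
Debt contribution = 0.2269 × 6.41% × (1 − 25%) = 1.0906%.
Preferred contribution = 0.0888 × 7.5% = 0.6662%.
Required equity contribution = 6.68% − 1.7568% = 4.9232%  ⇒  Re = 7.1943%.
CAPM: 7.1943% = 1.21% + β × 6.29%  ⇒  β = 0.9514.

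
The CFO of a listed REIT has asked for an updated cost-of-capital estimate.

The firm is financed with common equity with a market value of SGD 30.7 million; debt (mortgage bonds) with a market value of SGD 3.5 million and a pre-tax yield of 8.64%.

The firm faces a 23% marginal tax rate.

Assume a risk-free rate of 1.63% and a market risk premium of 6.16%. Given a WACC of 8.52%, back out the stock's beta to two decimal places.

1.15

Total capital V = 30.7 + 3.5 = 34.2.
Equity weight = 30.7/34.2 = 0.8977.
Mortgage bonds weight = 3.5/34.2 = 0.1023.
Debt contribution = 0.1023 × 8.64% × (1 − 23%) = 0.6808%.
Required equity contribution = 8.52% − 0.6808% = 7.8392%  ⇒  Re = 8.7329%.
CAPM: 8.7329% = 1.63% + β × 6.16%  ⇒  β = 1.1531.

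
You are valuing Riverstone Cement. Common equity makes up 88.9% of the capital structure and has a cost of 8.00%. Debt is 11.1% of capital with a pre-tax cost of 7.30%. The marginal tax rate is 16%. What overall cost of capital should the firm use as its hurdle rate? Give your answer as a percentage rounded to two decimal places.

After-tax cost of debt = 7.3% × (1 − 16%) = 6.1320%.
WACC = 0.889 × 8.0000% + 0.111 × 6.1320% = 7.7927%.

7.79%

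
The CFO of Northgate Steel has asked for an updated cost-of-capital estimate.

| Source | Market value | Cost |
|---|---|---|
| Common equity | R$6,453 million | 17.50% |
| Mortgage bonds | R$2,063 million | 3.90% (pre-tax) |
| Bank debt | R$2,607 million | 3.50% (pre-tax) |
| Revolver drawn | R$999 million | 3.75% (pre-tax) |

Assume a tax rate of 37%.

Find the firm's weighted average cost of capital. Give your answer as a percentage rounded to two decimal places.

10.40%

Total capital V = 6453 + 2063 + 2607 + 999 = 12122.
Equity: weight = 6453/12122 = 0.5323; cost = 17.5%.
Mortgage bonds: weight = 2063/12122 = 0.1702; after-tax cost = 3.9% × (1 − 37%) = 2.4570%.
Bank debt: weight = 2607/12122 = 0.2151; after-tax cost = 3.5% × (1 − 37%) = 2.2050%.
Revolver drawn: weight = 999/12122 = 0.0824; after-tax cost = 3.75% × (1 − 37%) = 2.3625%.
WACC = 0.5323 × 17.5000% + 0.1702 × 2.4570% + 0.2151 × 2.2050% + 0.0824 × 2.3625% = 10.4030%.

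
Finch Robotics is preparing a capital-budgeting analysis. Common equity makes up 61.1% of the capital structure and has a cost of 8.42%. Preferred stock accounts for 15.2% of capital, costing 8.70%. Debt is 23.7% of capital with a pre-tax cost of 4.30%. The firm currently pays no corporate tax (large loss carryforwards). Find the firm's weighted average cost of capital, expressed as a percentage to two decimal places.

After-tax cost of debt = 4.3% × (1 − 0%) = 4.3000%.
WACC = 0.611 × 8.4200% + 0.152 × 8.7000% + 0.237 × 4.3000% = 7.4861%.

7.49%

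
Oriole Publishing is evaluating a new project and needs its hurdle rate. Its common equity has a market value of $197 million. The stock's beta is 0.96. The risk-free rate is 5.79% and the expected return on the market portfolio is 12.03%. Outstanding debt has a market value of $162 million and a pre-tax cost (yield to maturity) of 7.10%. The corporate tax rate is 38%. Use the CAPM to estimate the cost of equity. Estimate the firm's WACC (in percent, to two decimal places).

8.45%

Market risk premium = 12.03% − 5.79% = 6.24%.
Cost of equity via CAPM: Re = 5.79% + 0.96 × 6.24% = 11.7804%.
Total capital V = 197 + 162 = 359.
Equity: weight = 197/359 = 0.5487; cost = 11.7804%.
Debt: weight = 162/359 = 0.4513; after-tax cost = 7.1% × (1 − 38%) = 4.4020%.
WACC = 0.5487 × 11.7804% + 0.4513 × 4.4020% = 8.4509%.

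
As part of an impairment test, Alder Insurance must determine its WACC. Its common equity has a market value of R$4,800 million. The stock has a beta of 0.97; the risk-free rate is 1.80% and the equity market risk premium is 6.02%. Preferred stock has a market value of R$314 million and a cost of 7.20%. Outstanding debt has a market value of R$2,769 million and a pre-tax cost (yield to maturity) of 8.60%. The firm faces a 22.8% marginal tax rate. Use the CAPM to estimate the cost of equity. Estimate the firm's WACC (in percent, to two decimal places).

Cost of equity via CAPM: Re = 1.8% + 0.97 × 6.02% = 7.6394%.
Total capital V = 4800 + 314 + 2769 = 7883.
Equity: weight = 4800/7883 = 0.6089; cost = 7.6394%.
Preferred: weight = 314/7883 = 0.0398; cost = 7.2%.
Debt: weight = 2769/7883 = 0.3513; after-tax cost = 8.6% × (1 − 22.8%) = 6.6392%.
WACC = 0.6089 × 7.6394% + 0.0398 × 7.2000% + 0.3513 × 6.6392% = 7.2706%.

7.27%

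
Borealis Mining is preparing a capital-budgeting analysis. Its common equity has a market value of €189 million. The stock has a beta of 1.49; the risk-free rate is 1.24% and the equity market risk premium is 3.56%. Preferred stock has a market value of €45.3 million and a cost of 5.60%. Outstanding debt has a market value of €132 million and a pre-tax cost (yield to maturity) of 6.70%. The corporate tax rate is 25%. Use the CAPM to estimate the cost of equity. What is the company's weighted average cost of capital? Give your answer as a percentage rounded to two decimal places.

5.88%

Cost of equity via CAPM: Re = 1.24% + 1.49 × 3.56% = 6.5444%.
Total capital V = 189 + 45.3 + 132 = 366.3.
Equity: weight = 189/366.3 = 0.5160; cost = 6.5444%.
Preferred: weight = 45.3/366.3 = 0.1237; cost = 5.6%.
Debt: weight = 132/366.3 = 0.3604; after-tax cost = 6.7% × (1 − 25%) = 5.0250%.
WACC = 0.5160 × 6.5444% + 0.1237 × 5.6000% + 0.3604 × 5.0250% = 5.8801%.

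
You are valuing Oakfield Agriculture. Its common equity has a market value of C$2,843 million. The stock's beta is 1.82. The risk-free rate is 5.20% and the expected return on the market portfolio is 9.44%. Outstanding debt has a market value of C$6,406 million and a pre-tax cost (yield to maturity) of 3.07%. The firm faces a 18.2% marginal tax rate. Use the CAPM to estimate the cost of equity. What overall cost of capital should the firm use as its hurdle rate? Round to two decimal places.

5.71%

Market risk premium = 9.44% − 5.2% = 4.24%.
Cost of equity via CAPM: Re = 5.2% + 1.82 × 4.24% = 12.9168%.
Total capital V = 2843 + 6406 = 9249.
Equity: weight = 2843/9249 = 0.3074; cost = 12.9168%.
Debt: weight = 6406/9249 = 0.6926; after-tax cost = 3.07% × (1 − 18.2%) = 2.5113%.
WACC = 0.3074 × 12.9168% + 0.6926 × 2.5113% = 5.7098%.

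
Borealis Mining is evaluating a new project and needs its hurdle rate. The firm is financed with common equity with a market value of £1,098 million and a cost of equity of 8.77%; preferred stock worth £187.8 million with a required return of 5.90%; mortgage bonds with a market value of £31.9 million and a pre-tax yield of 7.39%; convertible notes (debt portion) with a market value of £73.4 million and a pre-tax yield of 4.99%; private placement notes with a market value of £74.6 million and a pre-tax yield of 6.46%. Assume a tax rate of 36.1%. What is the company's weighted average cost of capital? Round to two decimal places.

7.80%

Total capital V = 1098 + 187.8 + 31.9 + 73.4 + 74.6 = 1465.7.
Equity: weight = 1098/1465.7 = 0.7491; cost = 8.77%.
Preferred: weight = 187.8/1465.7 = 0.1281; cost = 5.9%.
Mortgage bonds: weight = 31.9/1465.7 = 0.0218; after-tax cost = 7.39% × (1 − 36.1%) = 4.7222%.
Convertible notes (debt portion): weight = 73.4/1465.7 = 0.0501; after-tax cost = 4.99% × (1 − 36.1%) = 3.1886%.
Private placement notes: weight = 74.6/1465.7 = 0.0509; after-tax cost = 6.46% × (1 − 36.1%) = 4.1279%.
WACC = 0.7491 × 8.7700% + 0.1281 × 5.9000% + 0.0218 × 4.7222% + 0.0501 × 3.1886% + 0.0509 × 4.1279% = 7.7984%.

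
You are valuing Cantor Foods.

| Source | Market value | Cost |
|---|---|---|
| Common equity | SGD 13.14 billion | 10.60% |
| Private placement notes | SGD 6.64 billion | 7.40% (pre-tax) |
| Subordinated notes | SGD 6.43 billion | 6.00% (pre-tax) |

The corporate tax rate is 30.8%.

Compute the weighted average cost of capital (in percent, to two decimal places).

Total capital V = 13.14 + 6.64 + 6.43 = 26.21.
Equity: weight = 13.14/26.21 = 0.5013; cost = 10.6%.
Private placement notes: weight = 6.64/26.21 = 0.2533; after-tax cost = 7.4% × (1 − 30.8%) = 5.1208%.
Subordinated notes: weight = 6.43/26.21 = 0.2453; after-tax cost = 6% × (1 − 30.8%) = 4.1520%.
WACC = 0.5013 × 10.6000% + 0.2533 × 5.1208% + 0.2453 × 4.1520% = 7.6300%.

7.63%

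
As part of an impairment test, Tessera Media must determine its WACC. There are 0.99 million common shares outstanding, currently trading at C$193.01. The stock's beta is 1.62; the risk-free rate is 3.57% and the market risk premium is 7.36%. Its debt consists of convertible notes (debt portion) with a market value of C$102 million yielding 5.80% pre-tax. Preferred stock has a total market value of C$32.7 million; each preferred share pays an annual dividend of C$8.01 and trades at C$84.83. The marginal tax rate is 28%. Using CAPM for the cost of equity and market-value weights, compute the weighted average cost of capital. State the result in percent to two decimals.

11.34%

Cost of equity via CAPM: Re = 3.57% + 1.62 × 7.36% = 15.4932%.
Cost of preferred: Rp = 8.01 / 84.83 = 9.4424%.
Market value of equity E = 193.01 × 0.99m = 191.0799m.
Total capital V = 191.0799 + 32.7 + 102 = 325.7799.
Equity: weight = 191.0799/325.7799 = 0.5865; cost = 15.4932%.
Preferred: weight = 32.7/325.7799 = 0.1004; cost = 9.4424%.
Convertible notes (debt portion): weight = 102/325.7799 = 0.3131; after-tax cost = 5.8% × (1 − 28%) = 4.1760%.
WACC = 0.5865 × 15.4932% + 0.1004 × 9.4424% + 0.3131 × 4.1760% = 11.3425%.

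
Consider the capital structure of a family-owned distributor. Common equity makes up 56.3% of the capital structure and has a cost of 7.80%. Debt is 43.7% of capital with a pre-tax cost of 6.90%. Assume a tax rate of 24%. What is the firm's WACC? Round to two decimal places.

6.68%

After-tax cost of debt = 6.9% × (1 − 24%) = 5.2440%.
WACC = 0.563 × 7.8000% + 0.437 × 5.2440% = 6.6830%.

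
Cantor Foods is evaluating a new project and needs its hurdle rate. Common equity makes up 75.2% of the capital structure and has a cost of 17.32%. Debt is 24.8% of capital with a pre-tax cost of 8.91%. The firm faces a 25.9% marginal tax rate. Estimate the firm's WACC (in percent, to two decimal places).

14.66%

After-tax cost of debt = 8.91% × (1 − 25.9%) = 6.6023%.
WACC = 0.752 × 17.3200% + 0.248 × 6.6023% = 14.6620%.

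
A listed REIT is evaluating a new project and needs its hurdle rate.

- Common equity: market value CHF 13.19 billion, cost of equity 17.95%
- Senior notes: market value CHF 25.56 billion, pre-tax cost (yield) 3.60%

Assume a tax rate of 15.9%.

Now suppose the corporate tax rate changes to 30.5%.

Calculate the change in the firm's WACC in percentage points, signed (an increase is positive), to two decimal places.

Current WACC:
Total capital V = 13.19 + 25.56 = 38.75.
Equity: weight = 13.19/38.75 = 0.3404; cost = 17.95%.
Senior notes: weight = 25.56/38.75 = 0.6596; after-tax cost = 3.6% × (1 − 15.9%) = 3.0276%.
WACC = 0.3404 × 17.9500% + 0.6596 × 3.0276% = 8.1070%.
After the change:
Total capital V = 13.19 + 25.56 = 38.75.
Equity: weight = 13.19/38.75 = 0.3404; cost = 17.95%.
Senior notes: weight = 25.56/38.75 = 0.6596; after-tax cost = 3.6% × (1 − 30.5%) = 2.5020%.
WACC = 0.3404 × 17.9500% + 0.6596 × 2.5020% = 7.7603%.
Change in WACC = 7.7603% − 8.1070% = -0.3467 pp.

-0.35 pp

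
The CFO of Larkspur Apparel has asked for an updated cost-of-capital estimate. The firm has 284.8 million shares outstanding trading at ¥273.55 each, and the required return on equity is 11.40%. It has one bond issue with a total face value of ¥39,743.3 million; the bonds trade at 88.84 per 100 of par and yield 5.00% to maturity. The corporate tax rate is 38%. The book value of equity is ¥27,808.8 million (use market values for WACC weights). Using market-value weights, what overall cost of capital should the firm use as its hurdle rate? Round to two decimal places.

Market value of equity E = 273.55 × 284.8m = 77907.04m. Market value of debt D = 39743.3m × 88.84/100 = 35307.94772m.
Total capital V = 77907.04 + 35307.94772 = 113214.98772.
Equity: weight = 77907.04/113214.98772 = 0.6881; cost = 11.4%.
Bonds outstanding: weight = 35307.94772/113214.98772 = 0.3119; after-tax cost = 5% × (1 − 38%) = 3.1000%.
WACC = 0.6881 × 11.4000% + 0.3119 × 3.1000% = 8.8115%.

8.81%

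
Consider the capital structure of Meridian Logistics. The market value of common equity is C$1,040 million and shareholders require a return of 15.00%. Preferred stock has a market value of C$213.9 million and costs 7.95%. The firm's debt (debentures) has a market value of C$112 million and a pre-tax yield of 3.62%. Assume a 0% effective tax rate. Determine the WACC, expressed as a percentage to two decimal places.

12.96%

Total capital V = 1040 + 213.9 + 112 = 1365.9.
Equity: weight = 1040/1365.9 = 0.7614; cost = 15%.
Preferred: weight = 213.9/1365.9 = 0.1566; cost = 7.95%.
Debentures: weight = 112/1365.9 = 0.0820; after-tax cost = 3.62% × (1 − 0%) = 3.6200%.
WACC = 0.7614 × 15.0000% + 0.1566 × 7.9500% + 0.0820 × 3.6200% = 12.9628%.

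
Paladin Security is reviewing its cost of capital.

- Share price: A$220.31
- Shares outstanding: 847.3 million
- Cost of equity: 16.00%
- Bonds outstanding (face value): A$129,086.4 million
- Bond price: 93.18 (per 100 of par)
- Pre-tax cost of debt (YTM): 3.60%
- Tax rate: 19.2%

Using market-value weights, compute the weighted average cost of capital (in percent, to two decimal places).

10.87%

Market value of equity E = 220.31 × 847.3m = 186668.663m. Market value of debt D = 129086.4m × 93.18/100 = 120282.70752m.
Total capital V = 186668.663 + 120282.70752 = 306951.37052.
Equity: weight = 186668.663/306951.37052 = 0.6081; cost = 16%.
Bonds outstanding: weight = 120282.70752/306951.37052 = 0.3919; after-tax cost = 3.6% × (1 − 19.2%) = 2.9088%.
WACC = 0.6081 × 16.0000% + 0.3919 × 2.9088% = 10.8701%.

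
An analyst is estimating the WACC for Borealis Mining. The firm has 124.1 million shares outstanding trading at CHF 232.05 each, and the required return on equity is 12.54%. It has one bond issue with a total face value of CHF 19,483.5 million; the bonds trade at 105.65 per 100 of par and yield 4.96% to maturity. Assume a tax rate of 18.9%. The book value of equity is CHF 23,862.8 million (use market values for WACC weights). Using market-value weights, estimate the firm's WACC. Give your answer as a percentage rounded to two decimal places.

8.99%

Market value of equity E = 232.05 × 124.1m = 28797.405m. Market value of debt D = 19483.5m × 105.65/100 = 20584.31775m.
Total capital V = 28797.405 + 20584.31775 = 49381.72275.
Equity: weight = 28797.405/49381.72275 = 0.5832; cost = 12.54%.
Bonds outstanding: weight = 20584.31775/49381.72275 = 0.4168; after-tax cost = 4.96% × (1 − 18.9%) = 4.0226%.
WACC = 0.5832 × 12.5400% + 0.4168 × 4.0226% = 8.9896%.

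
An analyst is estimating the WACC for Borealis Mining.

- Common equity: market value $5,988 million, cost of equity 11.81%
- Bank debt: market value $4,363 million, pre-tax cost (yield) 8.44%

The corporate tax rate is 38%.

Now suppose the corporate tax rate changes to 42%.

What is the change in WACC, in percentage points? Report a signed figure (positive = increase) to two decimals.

-0.14 pp

Current WACC:
Total capital V = 5988 + 4363 = 10351.
Equity: weight = 5988/10351 = 0.5785; cost = 11.81%.
Bank debt: weight = 4363/10351 = 0.4215; after-tax cost = 8.44% × (1 − 38%) = 5.2328%.
WACC = 0.5785 × 11.8100% + 0.4215 × 5.2328% = 9.0377%.
After the change:
Total capital V = 5988 + 4363 = 10351.
Equity: weight = 5988/10351 = 0.5785; cost = 11.81%.
Bank debt: weight = 4363/10351 = 0.4215; after-tax cost = 8.44% × (1 − 42%) = 4.8952%.
WACC = 0.5785 × 11.8100% + 0.4215 × 4.8952% = 8.8954%.
Change in WACC = 8.8954% − 9.0377% = -0.1423 pp.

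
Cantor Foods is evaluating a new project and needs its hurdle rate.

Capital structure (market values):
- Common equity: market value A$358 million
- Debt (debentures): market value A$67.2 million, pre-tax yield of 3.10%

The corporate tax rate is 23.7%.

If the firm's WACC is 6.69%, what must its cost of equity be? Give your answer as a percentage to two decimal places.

7.50%

Total capital V = 358 + 67.2 = 425.2.
Equity weight = 358/425.2 = 0.8420.
Debentures weight = 67.2/425.2 = 0.1580.
Debt contribution = 0.1580 × 3.1% × (1 − 23.7%) = 0.3738%.
Required equity contribution = 6.69% − 0.3738% = 6.3162%.
Re = 6.3162% / 0.8420 = 7.5018%.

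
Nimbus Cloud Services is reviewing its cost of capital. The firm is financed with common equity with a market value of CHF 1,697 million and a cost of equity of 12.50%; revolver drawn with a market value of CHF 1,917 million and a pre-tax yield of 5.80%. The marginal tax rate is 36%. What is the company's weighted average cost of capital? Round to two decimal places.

7.84%

Total capital V = 1697 + 1917 = 3614.
Equity: weight = 1697/3614 = 0.4696; cost = 12.5%.
Revolver drawn: weight = 1917/3614 = 0.5304; after-tax cost = 5.8% × (1 − 36%) = 3.7120%.
WACC = 0.4696 × 12.5000% + 0.5304 × 3.7120% = 7.8385%.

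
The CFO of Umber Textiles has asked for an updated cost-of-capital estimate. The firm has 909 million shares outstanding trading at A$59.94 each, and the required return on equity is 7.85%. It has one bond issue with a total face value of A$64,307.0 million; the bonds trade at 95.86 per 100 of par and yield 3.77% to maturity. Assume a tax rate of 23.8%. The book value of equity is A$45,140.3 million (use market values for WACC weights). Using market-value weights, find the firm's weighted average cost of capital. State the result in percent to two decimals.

5.21%

Market value of equity E = 59.94 × 909m = 54485.46m. Market value of debt D = 64307m × 95.86/100 = 61644.6902m.
Total capital V = 54485.46 + 61644.6902 = 116130.1502.
Equity: weight = 54485.46/116130.1502 = 0.4692; cost = 7.85%.
Bonds outstanding: weight = 61644.6902/116130.1502 = 0.5308; after-tax cost = 3.77% × (1 − 23.8%) = 2.8727%.
WACC = 0.4692 × 7.8500% + 0.5308 × 2.8727% = 5.2080%.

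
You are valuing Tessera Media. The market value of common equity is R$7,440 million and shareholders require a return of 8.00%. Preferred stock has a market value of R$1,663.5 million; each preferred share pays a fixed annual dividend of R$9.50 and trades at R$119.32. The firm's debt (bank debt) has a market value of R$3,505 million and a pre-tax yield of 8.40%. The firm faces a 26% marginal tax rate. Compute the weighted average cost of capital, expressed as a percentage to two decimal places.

7.50%

Cost of preferred: Rp = 9.5 / 119.32 = 7.9618%.
Total capital V = 7440 + 1663.5 + 3505 = 12608.5.
Equity: weight = 7440/12608.5 = 0.5901; cost = 8%.
Preferred: weight = 1663.5/12608.5 = 0.1319; cost = 7.9618%.
Bank debt: weight = 3505/12608.5 = 0.2780; after-tax cost = 8.4% × (1 − 26%) = 6.2160%.
WACC = 0.5901 × 8.0000% + 0.1319 × 7.9618% + 0.2780 × 6.2160% = 7.4990%.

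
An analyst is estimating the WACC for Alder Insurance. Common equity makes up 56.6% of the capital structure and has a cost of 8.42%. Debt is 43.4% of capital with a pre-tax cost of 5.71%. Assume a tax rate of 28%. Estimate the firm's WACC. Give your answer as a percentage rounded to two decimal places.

6.55%

After-tax cost of debt = 5.71% × (1 − 28%) = 4.1112%.
WACC = 0.566 × 8.4200% + 0.434 × 4.1112% = 6.5500%.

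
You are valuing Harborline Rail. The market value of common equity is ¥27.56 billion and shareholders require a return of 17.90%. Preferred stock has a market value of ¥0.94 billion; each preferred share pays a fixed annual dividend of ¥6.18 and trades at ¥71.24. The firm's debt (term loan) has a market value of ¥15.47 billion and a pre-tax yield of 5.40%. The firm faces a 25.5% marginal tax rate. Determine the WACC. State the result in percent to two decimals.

12.82%

Cost of preferred: Rp = 6.18 / 71.24 = 8.6749%.
Total capital V = 27.56 + 0.94 + 15.47 = 43.97.
Equity: weight = 27.56/43.97 = 0.6268; cost = 17.9%.
Preferred: weight = 0.94/43.97 = 0.0214; cost = 8.6749%.
Term loan: weight = 15.47/43.97 = 0.3518; after-tax cost = 5.4% × (1 − 25.5%) = 4.0230%.
WACC = 0.6268 × 17.9000% + 0.0214 × 8.6749% + 0.3518 × 4.0230% = 12.8204%.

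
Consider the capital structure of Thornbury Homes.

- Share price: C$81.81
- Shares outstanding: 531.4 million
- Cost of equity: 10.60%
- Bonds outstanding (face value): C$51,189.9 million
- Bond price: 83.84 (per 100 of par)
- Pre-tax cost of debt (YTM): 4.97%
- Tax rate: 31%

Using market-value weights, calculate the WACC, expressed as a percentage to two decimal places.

Market value of equity E = 81.81 × 531.4m = 43473.834m. Market value of debt D = 51189.9m × 83.84/100 = 42917.61216m.
Total capital V = 43473.834 + 42917.61216 = 86391.44616.
Equity: weight = 43473.834/86391.44616 = 0.5032; cost = 10.6%.
Bonds outstanding: weight = 42917.61216/86391.44616 = 0.4968; after-tax cost = 4.97% × (1 − 31%) = 3.4293%.
WACC = 0.5032 × 10.6000% + 0.4968 × 3.4293% = 7.0377%.

7.04%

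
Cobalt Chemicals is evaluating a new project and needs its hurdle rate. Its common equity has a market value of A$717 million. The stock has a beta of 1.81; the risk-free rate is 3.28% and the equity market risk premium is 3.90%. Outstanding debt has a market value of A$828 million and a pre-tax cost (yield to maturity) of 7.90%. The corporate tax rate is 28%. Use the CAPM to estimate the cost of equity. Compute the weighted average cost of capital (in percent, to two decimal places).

Cost of equity via CAPM: Re = 3.28% + 1.81 × 3.9% = 10.3390%.
Total capital V = 717 + 828 = 1545.
Equity: weight = 717/1545 = 0.4641; cost = 10.339%.
Debt: weight = 828/1545 = 0.5359; after-tax cost = 7.9% × (1 − 28%) = 5.6880%.
WACC = 0.4641 × 10.3390% + 0.5359 × 5.6880% = 7.8464%.

7.85%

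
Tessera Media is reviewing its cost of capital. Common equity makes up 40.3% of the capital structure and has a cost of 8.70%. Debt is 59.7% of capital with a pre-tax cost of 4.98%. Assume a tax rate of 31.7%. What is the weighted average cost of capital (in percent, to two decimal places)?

5.54%

After-tax cost of debt = 4.98% × (1 − 31.7%) = 3.4013%.
WACC = 0.403 × 8.7000% + 0.597 × 3.4013% = 5.5367%.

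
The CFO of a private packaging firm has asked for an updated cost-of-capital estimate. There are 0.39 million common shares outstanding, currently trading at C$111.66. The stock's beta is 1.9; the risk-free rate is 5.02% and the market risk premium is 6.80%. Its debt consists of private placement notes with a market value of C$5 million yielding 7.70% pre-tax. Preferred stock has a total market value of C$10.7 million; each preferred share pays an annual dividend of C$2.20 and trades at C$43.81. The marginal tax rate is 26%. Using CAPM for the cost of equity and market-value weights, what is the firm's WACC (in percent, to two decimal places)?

Cost of equity via CAPM: Re = 5.02% + 1.9 × 6.8% = 17.9400%.
Cost of preferred: Rp = 2.2 / 43.81 = 5.0217%.
Market value of equity E = 111.66 × 0.39m = 43.5474m.
Total capital V = 43.5474 + 10.7 + 5 = 59.2474.
Equity: weight = 43.5474/59.2474 = 0.7350; cost = 17.94%.
Preferred: weight = 10.7/59.2474 = 0.1806; cost = 5.0217%.
Private placement notes: weight = 5/59.2474 = 0.0844; after-tax cost = 7.7% × (1 − 26%) = 5.6980%.
WACC = 0.7350 × 17.9400% + 0.1806 × 5.0217% + 0.0844 × 5.6980% = 14.5738%.

14.57%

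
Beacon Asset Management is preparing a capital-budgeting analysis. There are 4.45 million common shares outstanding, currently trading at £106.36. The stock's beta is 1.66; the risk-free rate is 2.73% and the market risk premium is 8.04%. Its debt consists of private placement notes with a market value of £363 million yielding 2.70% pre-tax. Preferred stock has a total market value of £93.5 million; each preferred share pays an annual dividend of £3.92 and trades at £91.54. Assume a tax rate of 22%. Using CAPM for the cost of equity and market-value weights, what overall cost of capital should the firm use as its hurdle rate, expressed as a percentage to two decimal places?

9.44%

Cost of equity via CAPM: Re = 2.73% + 1.66 × 8.04% = 16.0764%.
Cost of preferred: Rp = 3.92 / 91.54 = 4.2823%.
Market value of equity E = 106.36 × 4.45m = 473.302m.
Total capital V = 473.302 + 93.5 + 363 = 929.802.
Equity: weight = 473.302/929.802 = 0.5090; cost = 16.0764%.
Preferred: weight = 93.5/929.802 = 0.1006; cost = 4.2823%.
Private placement notes: weight = 363/929.802 = 0.3904; after-tax cost = 2.7% × (1 − 22%) = 2.1060%.
WACC = 0.5090 × 16.0764% + 0.1006 × 4.2823% + 0.3904 × 2.1060% = 9.4363%.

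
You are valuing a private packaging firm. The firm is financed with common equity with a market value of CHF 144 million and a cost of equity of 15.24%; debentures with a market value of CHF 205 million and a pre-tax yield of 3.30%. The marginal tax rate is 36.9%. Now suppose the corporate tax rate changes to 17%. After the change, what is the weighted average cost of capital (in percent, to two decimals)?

After the change:
Total capital V = 144 + 205 = 349.
Equity: weight = 144/349 = 0.4126; cost = 15.24%.
Debentures: weight = 205/349 = 0.5874; after-tax cost = 3.3% × (1 − 17%) = 2.7390%.
WACC = 0.4126 × 15.2400% + 0.5874 × 2.7390% = 7.8970%.

7.90%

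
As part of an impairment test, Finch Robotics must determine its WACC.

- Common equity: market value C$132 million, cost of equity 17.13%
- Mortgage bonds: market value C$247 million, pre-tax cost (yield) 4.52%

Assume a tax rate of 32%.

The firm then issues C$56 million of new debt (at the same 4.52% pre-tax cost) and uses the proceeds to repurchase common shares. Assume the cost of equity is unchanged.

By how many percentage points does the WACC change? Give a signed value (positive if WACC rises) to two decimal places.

Current WACC:
Total capital V = 132 + 247 = 379.
Equity: weight = 132/379 = 0.3483; cost = 17.13%.
Mortgage bonds: weight = 247/379 = 0.6517; after-tax cost = 4.52% × (1 − 32%) = 3.0736%.
WACC = 0.3483 × 17.1300% + 0.6517 × 3.0736% = 7.9692%.
After the change:
Total capital V = 76 + 303 = 379.
Equity: weight = 76/379 = 0.2005; cost = 17.13%.
Mortgage bonds: weight = 303/379 = 0.7995; after-tax cost = 4.52% × (1 − 32%) = 3.0736%.
WACC = 0.2005 × 17.1300% + 0.7995 × 3.0736% = 5.8923%.
Change in WACC = 5.8923% − 7.9692% = -2.0769 pp.

-2.08 pp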